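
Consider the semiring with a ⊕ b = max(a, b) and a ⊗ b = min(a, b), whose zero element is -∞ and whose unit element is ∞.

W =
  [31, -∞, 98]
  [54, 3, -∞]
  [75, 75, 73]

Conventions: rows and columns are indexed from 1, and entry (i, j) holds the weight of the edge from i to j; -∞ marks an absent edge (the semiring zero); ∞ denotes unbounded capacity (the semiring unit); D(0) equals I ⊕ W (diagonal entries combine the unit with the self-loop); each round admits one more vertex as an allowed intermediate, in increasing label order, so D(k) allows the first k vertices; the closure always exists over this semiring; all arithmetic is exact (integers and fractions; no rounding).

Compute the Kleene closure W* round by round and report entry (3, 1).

D(0):
  [∞, -∞, 98]
  [54, ∞, -∞]
  [75, 75, ∞]
D(1):
  [∞, -∞, 98]
  [54, ∞, 54]
  [75, 75, ∞]
D(2):
  [∞, -∞, 98]
  [54, ∞, 54]
  [75, 75, ∞]
D(3):
  [∞, 75, 98]
  [54, ∞, 54]
  [75, 75, ∞]
Answer: W*[3][1] = 75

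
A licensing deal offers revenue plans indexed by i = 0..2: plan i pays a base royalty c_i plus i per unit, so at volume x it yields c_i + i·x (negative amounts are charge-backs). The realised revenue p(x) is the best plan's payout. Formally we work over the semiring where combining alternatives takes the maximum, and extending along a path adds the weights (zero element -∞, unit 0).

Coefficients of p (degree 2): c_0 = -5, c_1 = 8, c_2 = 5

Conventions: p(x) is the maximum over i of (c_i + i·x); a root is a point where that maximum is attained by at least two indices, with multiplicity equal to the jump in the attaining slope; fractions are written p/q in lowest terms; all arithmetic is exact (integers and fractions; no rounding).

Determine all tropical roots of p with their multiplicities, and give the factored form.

hull edge (i=0, c=-5) to (i=1, c=8): slope 13, span 1
hull edge (i=1, c=8) to (i=2, c=5): slope -3, span 1
Factored form: p(x) = 5 ⊗ (x ⊕ (-13)) ⊗ (x ⊕ 3)
Answer: roots = -13 (mult 1), 3 (mult 1)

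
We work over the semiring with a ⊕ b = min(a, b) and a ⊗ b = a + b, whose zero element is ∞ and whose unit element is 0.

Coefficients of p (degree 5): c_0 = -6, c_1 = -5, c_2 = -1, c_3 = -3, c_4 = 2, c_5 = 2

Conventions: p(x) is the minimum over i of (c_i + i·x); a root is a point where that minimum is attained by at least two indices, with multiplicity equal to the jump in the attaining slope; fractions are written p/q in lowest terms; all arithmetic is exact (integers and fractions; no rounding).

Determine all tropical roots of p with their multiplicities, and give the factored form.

hull edge (i=0, c=-6) to (i=3, c=-3): slope 1, span 3
hull edge (i=3, c=-3) to (i=5, c=2): slope 5/2, span 2
Factored form: p(x) = 2 ⊗ (x ⊕ (-5/2)) ⊗ (x ⊕ (-5/2)) ⊗ (x ⊕ (-1)) ⊗ (x ⊕ (-1)) ⊗ (x ⊕ (-1))
Answer: roots = -5/2 (mult 2), -1 (mult 3)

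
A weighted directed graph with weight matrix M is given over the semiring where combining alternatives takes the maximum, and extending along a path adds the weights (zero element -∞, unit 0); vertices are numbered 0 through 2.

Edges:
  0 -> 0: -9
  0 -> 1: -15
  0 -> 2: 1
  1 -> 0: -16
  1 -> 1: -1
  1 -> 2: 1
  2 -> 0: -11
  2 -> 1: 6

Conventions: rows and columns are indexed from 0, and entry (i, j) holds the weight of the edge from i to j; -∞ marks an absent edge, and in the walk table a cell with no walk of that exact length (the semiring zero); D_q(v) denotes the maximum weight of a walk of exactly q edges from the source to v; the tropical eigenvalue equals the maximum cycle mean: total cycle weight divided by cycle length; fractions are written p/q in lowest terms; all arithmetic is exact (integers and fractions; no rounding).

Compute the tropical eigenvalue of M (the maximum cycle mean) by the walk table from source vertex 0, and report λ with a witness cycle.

q=0: [0, -∞, -∞]
q=1: [-9, -15, 1]
q=2: [-10, 7, -8]
q=3: [-9, 6, 8]
Optimal cycle mean attained by: cycle 1->2->1, total 1 + 6, length 2.
Answer: λ = 7/2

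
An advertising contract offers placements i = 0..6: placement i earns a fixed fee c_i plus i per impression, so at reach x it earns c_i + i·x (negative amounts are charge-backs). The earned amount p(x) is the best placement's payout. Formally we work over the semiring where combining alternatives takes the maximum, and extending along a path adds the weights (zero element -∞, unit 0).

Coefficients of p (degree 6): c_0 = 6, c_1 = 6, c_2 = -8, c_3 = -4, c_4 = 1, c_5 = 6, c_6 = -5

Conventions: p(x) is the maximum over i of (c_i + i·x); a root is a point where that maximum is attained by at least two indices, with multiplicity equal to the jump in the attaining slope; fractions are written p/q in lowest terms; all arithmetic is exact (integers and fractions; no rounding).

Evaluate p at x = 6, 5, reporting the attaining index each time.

p(6) = max(6+0·6=6, 6+1·6=12, -8+2·6=4, -4+3·6=14, 1+4·6=25, 6+5·6=36, -5+6·6=31) = 36 (attained by i=5)
p(5) = max(6+0·5=6, 6+1·5=11, -8+2·5=2, -4+3·5=11, 1+4·5=21, 6+5·5=31, -5+6·5=25) = 31 (attained by i=5)
Answer: p(6) = 36; p(5) = 31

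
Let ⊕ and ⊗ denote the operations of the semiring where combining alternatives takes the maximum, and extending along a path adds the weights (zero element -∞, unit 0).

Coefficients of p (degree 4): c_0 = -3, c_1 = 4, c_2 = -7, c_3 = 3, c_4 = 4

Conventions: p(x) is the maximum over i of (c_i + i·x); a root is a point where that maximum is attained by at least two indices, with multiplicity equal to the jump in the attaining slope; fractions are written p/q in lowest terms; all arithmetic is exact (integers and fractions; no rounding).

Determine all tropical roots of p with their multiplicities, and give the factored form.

hull edge (i=0, c=-3) to (i=1, c=4): slope 7, span 1
hull edge (i=1, c=4) to (i=4, c=4): slope 0, span 3
Factored form: p(x) = 4 ⊗ (x ⊕ (-7)) ⊗ (x ⊕ 0) ⊗ (x ⊕ 0) ⊗ (x ⊕ 0)
Answer: roots = -7 (mult 1), 0 (mult 3)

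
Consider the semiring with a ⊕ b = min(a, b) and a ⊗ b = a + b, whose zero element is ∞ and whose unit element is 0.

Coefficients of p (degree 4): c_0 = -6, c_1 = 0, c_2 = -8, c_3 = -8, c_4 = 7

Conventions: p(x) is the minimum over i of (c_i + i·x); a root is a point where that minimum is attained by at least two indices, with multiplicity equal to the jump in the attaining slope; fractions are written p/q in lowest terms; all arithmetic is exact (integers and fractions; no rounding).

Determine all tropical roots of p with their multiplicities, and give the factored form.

hull edge (i=0, c=-6) to (i=2, c=-8): slope -1, span 2
hull edge (i=2, c=-8) to (i=3, c=-8): slope 0, span 1
hull edge (i=3, c=-8) to (i=4, c=7): slope 15, span 1
Factored form: p(x) = 7 ⊗ (x ⊕ (-15)) ⊗ (x ⊕ 0) ⊗ (x ⊕ 1) ⊗ (x ⊕ 1)
Answer: roots = -15 (mult 1), 0 (mult 1), 1 (mult 2)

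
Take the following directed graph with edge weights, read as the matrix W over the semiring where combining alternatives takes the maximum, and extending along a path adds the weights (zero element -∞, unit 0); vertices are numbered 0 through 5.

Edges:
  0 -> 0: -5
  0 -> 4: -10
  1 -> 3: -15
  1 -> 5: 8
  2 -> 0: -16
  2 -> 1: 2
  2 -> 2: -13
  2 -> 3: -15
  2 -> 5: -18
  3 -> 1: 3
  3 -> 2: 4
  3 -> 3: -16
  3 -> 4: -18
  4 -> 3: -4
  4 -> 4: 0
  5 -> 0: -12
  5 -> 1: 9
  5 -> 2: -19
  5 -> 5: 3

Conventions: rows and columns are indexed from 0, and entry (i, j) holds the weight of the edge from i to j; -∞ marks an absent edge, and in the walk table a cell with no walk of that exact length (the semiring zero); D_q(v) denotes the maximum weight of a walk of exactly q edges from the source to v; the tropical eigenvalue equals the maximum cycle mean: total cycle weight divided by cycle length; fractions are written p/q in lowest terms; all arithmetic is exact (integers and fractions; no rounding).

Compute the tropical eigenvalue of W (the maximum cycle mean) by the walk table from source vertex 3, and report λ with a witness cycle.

q=0: [-∞, -∞, -∞, 0, -∞, -∞]
q=1: [-∞, 3, 4, -16, -18, -∞]
q=2: [-12, 6, -9, -11, -18, 11]
q=3: [-1, 20, -7, -9, -18, 14]
q=4: [2, 23, -5, 5, -11, 28]
q=5: [16, 37, 9, 8, -8, 31]
q=6: [19, 40, 12, 22, 6, 45]
Optimal cycle mean attained by: cycle 1->5->1, total 8 + 9, length 2.
Answer: λ = 17/2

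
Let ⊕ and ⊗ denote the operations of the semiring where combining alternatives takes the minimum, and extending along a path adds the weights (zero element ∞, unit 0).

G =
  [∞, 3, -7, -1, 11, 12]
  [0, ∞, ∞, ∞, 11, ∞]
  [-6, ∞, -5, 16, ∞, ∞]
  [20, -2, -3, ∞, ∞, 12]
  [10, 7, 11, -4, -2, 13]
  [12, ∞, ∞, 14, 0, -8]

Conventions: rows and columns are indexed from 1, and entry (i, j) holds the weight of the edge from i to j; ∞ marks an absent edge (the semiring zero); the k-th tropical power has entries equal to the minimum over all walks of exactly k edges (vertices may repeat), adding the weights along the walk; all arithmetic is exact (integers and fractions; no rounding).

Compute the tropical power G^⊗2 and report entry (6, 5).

G^⊗2:
  [-13, -3, -12, 7, 9, 4]
  [21, 3, -7, -1, 9, 12]
  [-11, -3, -13, -7, 5, 6]
  [-9, 23, -8, 13, 9, 4]
  [5, -6, -7, -6, -4, 5]
  [4, 7, 5, -4, -8, -16]
Key observation: the optimum is the walk 6->6->5, with weight (-8) + 0 = -8.
Optimal value attained by: walk 6->6->5.
Answer: (G^⊗2)[6][5] = -8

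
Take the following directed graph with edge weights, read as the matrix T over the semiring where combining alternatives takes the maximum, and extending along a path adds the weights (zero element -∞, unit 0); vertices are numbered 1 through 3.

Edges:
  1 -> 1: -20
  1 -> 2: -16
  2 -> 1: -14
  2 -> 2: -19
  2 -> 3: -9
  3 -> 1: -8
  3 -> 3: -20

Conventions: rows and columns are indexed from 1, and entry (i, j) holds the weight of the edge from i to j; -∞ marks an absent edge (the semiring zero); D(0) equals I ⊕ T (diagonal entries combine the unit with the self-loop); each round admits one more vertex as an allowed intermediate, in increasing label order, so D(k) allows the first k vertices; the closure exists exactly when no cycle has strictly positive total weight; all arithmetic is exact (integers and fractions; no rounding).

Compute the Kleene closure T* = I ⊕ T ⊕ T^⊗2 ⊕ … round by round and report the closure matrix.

D(0):
  [0, -16, -∞]
  [-14, 0, -9]
  [-8, -∞, 0]
D(1):
  [0, -16, -∞]
  [-14, 0, -9]
  [-8, -24, 0]
D(2):
  [0, -16, -25]
  [-14, 0, -9]
  [-8, -24, 0]
D(3):
  [0, -16, -25]
  [-14, 0, -9]
  [-8, -24, 0]
Answer: T* = [[0, -16, -25], [-14, 0, -9], [-8, -24, 0]]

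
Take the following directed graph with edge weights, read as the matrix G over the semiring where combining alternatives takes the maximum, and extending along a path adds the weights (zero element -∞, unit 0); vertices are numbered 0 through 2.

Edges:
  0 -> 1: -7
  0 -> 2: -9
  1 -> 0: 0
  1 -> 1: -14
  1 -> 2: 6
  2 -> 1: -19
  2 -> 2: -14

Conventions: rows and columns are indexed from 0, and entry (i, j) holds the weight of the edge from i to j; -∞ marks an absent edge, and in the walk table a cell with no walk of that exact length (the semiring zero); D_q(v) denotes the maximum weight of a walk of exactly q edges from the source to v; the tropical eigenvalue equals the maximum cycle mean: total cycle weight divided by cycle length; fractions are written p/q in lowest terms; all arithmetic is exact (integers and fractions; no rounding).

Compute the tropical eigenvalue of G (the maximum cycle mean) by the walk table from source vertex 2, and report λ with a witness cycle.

q=0: [-∞, -∞, 0]
q=1: [-∞, -19, -14]
q=2: [-19, -33, -13]
q=3: [-33, -26, -27]
Optimal cycle mean attained by: cycle 0->1->0, total (-7) + 0, length 2.
Answer: λ = -7/2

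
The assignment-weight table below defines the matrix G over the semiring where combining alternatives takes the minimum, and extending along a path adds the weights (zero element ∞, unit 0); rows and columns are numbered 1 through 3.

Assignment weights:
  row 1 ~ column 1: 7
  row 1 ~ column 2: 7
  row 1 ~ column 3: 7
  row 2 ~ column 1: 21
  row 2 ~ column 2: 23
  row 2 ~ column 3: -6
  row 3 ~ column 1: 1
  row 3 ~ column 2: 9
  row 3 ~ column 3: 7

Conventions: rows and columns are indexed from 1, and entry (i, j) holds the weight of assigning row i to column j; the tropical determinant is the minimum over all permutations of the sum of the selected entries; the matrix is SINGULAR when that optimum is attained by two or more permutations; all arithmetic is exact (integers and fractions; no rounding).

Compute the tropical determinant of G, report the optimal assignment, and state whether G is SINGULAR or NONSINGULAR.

σ = (1, 2, 3): 7 + 23 + 7 = 37
σ = (1, 3, 2): 7 + (-6) + 9 = 10
σ = (2, 1, 3): 7 + 21 + 7 = 35
σ = (2, 3, 1): 7 + (-6) + 1 = 2
σ = (3, 1, 2): 7 + 21 + 9 = 37
σ = (3, 2, 1): 7 + 23 + 1 = 31
Optimal value attained by: σ = (2, 3, 1).
Answer: det⊕(G) = 2; verdict: NONSINGULAR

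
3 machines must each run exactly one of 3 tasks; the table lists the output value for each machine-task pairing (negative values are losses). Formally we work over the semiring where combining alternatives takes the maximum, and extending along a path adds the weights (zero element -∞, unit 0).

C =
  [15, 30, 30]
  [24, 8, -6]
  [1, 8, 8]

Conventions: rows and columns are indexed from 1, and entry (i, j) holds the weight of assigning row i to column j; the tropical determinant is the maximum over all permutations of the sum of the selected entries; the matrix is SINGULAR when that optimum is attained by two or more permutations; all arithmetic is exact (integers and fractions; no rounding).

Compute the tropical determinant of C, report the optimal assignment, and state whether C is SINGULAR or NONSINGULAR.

σ = (1, 2, 3): 15 + 8 + 8 = 31
σ = (1, 3, 2): 15 + (-6) + 8 = 17
σ = (2, 1, 3): 30 + 24 + 8 = 62
σ = (2, 3, 1): 30 + (-6) + 1 = 25
σ = (3, 1, 2): 30 + 24 + 8 = 62
σ = (3, 2, 1): 30 + 8 + 1 = 39
Optimal value attained by: σ = (2, 1, 3).
Answer: det⊕(C) = 62; verdict: SINGULAR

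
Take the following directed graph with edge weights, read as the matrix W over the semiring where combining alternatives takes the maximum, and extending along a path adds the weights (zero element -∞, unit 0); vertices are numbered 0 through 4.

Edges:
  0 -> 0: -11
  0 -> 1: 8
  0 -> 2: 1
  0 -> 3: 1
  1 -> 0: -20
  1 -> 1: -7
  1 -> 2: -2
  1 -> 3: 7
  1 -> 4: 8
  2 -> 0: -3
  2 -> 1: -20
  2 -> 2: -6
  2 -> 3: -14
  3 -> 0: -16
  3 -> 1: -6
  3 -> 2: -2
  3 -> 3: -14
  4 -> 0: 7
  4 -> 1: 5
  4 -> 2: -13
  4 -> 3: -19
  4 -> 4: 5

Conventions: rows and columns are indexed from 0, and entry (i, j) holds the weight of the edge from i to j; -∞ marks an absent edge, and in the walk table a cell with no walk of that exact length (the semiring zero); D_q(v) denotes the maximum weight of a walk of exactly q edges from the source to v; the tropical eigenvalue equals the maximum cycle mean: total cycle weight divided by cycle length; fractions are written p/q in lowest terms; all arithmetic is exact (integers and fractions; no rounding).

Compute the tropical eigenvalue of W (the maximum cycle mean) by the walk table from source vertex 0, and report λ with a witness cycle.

q=0: [0, -∞, -∞, -∞, -∞]
q=1: [-11, 8, 1, 1, -∞]
q=2: [-2, 1, 6, 15, 16]
q=3: [23, 21, 13, 8, 21]
q=4: [28, 31, 24, 28, 29]
q=5: [36, 36, 29, 38, 39]
Optimal cycle mean attained by: cycle 0->1->4->0, total 8 + 8 + 7, length 3.
Answer: λ = 23/3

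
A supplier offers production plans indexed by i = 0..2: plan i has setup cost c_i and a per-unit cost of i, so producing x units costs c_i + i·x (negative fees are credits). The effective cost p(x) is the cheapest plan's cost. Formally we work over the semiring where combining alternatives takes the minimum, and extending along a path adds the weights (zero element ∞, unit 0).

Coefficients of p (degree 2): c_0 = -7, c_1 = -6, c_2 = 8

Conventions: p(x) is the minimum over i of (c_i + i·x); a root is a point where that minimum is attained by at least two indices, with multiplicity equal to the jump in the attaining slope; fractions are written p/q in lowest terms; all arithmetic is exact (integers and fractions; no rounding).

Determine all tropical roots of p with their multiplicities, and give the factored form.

hull edge (i=0, c=-7) to (i=1, c=-6): slope 1, span 1
hull edge (i=1, c=-6) to (i=2, c=8): slope 14, span 1
Factored form: p(x) = 8 ⊗ (x ⊕ (-14)) ⊗ (x ⊕ (-1))
Answer: roots = -14 (mult 1), -1 (mult 1)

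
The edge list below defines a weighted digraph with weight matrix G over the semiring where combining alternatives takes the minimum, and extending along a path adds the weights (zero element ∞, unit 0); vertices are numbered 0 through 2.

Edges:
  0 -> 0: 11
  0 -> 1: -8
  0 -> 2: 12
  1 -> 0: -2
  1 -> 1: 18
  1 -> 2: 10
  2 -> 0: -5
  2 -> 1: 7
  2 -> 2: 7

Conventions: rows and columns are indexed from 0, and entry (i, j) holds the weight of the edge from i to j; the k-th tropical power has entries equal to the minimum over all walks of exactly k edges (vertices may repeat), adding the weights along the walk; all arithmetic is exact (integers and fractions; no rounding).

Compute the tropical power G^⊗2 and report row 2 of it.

G^⊗2:
  [-10, 3, 2]
  [5, -10, 10]
  [2, -13, 7]
Answer: row 2 of G^⊗2 = [2, -13, 7]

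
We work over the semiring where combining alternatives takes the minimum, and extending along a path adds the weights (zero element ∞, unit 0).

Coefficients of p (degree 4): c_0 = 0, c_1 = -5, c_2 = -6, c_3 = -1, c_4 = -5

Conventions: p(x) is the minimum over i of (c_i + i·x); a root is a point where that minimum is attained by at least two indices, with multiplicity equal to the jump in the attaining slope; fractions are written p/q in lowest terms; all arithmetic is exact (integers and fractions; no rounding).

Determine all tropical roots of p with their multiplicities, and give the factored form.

hull edge (i=0, c=0) to (i=1, c=-5): slope -5, span 1
hull edge (i=1, c=-5) to (i=2, c=-6): slope -1, span 1
hull edge (i=2, c=-6) to (i=4, c=-5): slope 1/2, span 2
Factored form: p(x) = -5 ⊗ (x ⊕ (-1/2)) ⊗ (x ⊕ (-1/2)) ⊗ (x ⊕ 1) ⊗ (x ⊕ 5)
Answer: roots = -1/2 (mult 2), 1 (mult 1), 5 (mult 1)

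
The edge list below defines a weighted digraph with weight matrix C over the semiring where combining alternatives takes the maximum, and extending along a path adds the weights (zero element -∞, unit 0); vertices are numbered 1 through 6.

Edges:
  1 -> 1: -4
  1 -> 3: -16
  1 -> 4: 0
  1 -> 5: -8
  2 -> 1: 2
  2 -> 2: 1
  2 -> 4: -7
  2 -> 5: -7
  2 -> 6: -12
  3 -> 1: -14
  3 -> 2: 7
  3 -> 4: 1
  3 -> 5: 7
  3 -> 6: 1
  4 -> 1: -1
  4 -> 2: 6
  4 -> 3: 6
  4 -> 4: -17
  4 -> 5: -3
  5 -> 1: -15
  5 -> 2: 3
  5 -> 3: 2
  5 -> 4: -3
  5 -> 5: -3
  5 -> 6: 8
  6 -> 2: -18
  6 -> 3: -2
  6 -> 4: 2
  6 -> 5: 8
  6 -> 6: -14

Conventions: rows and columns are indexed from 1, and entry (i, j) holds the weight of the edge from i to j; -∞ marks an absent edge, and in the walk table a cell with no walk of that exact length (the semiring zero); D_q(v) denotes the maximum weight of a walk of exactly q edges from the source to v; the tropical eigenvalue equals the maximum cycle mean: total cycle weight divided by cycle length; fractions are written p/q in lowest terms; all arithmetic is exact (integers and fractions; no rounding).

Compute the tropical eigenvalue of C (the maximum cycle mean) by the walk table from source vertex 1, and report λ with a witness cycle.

q=0: [0, -∞, -∞, -∞, -∞, -∞]
q=1: [-4, -∞, -16, 0, -8, -∞]
q=2: [-1, 6, 6, -4, -3, 0]
q=3: [8, 13, 2, 7, 13, 7]
q=4: [15, 16, 15, 10, 15, 21]
q=5: [18, 22, 19, 23, 29, 23]
q=6: [24, 32, 31, 26, 31, 37]
Optimal cycle mean attained by: cycle 5->6->5, total 8 + 8, length 2.
Answer: λ = 8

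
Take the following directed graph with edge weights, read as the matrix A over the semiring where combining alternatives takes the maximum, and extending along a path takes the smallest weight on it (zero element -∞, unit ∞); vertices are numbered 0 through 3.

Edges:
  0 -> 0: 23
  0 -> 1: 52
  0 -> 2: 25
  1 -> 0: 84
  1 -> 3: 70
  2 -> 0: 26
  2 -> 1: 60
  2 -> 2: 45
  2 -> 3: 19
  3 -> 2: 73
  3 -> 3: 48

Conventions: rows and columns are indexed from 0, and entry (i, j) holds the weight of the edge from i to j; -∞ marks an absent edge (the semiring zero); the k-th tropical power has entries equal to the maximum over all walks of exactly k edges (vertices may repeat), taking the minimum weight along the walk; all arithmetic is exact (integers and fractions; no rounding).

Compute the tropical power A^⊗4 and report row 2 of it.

A^⊗2:
  [52, 25, 25, 52]
  [23, 52, 70, 48]
  [60, 45, 45, 60]
  [26, 60, 48, 48]
A^⊗3:
  [25, 52, 52, 48]
  [52, 60, 48, 52]
  [45, 52, 60, 48]
  [60, 48, 48, 60]
A^⊗4:
  [52, 52, 48, 52]
  [60, 52, 52, 60]
  [52, 60, 48, 52]
  [48, 52, 60, 48]
Answer: row 2 of A^⊗4 = [52, 60, 48, 52]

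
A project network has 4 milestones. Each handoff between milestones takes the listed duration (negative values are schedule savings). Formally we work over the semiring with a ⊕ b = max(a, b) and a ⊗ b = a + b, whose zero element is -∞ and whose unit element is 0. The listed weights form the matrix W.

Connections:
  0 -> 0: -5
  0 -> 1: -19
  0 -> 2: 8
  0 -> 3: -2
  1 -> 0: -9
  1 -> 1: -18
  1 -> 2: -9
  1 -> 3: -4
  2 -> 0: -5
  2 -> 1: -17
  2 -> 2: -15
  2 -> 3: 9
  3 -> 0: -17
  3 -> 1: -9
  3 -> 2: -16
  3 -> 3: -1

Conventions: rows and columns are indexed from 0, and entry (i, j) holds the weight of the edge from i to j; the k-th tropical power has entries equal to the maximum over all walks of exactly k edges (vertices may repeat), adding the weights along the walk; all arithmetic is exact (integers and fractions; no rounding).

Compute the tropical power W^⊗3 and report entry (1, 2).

W^⊗2:
  [3, -9, 3, 17]
  [-14, -13, -1, 0]
  [-8, 0, 3, 8]
  [-18, -10, -9, -2]
W^⊗3:
  [0, 8, 11, 16]
  [-6, -9, -6, 8]
  [-2, -1, 0, 12]
  [-14, -11, -10, 0]
Key observation: the optimum is the walk 1->0->0->2, with weight (-9) + (-5) + 8 = -6.
Optimal value attained by: walk 1->0->0->2.
Answer: (W^⊗3)[1][2] = -6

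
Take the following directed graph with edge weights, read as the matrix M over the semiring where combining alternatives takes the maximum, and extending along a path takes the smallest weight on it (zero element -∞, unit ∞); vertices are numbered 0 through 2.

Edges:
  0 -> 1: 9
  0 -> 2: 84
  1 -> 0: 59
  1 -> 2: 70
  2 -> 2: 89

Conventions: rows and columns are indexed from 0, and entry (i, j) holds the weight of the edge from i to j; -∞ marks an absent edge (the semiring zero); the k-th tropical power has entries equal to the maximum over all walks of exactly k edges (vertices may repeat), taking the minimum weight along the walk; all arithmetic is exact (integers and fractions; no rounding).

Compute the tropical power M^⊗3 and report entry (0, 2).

M^⊗2:
  [9, -∞, 84]
  [-∞, 9, 70]
  [-∞, -∞, 89]
M^⊗3:
  [-∞, 9, 84]
  [9, -∞, 70]
  [-∞, -∞, 89]
Key observation: the optimum is the walk 0->2->2->2, with weight 84 min 89 min 89 = 84.
Optimal value attained by: walk 0->2->2->2.
Answer: (M^⊗3)[0][2] = 84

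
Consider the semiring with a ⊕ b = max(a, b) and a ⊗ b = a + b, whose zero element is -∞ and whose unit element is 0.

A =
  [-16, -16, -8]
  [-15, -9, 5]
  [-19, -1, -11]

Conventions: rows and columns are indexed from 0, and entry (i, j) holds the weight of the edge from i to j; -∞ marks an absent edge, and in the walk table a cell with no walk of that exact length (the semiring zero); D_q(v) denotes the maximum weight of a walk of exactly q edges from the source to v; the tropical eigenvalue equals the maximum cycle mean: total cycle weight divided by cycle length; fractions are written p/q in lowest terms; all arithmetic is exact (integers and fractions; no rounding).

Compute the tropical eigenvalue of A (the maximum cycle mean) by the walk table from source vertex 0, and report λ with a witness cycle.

q=0: [0, -∞, -∞]
q=1: [-16, -16, -8]
q=2: [-27, -9, -11]
q=3: [-24, -12, -4]
Optimal cycle mean attained by: cycle 1->2->1, total 5 + (-1), length 2.
Answer: λ = 2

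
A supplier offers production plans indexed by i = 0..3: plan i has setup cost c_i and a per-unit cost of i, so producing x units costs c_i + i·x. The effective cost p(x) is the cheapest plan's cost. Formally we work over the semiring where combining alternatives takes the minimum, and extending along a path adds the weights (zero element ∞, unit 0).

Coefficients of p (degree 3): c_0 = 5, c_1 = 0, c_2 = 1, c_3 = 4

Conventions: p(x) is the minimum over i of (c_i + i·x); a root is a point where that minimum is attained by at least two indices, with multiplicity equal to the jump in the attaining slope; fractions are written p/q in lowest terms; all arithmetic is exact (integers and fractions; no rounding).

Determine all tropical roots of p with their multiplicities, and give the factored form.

hull edge (i=0, c=5) to (i=1, c=0): slope -5, span 1
hull edge (i=1, c=0) to (i=2, c=1): slope 1, span 1
hull edge (i=2, c=1) to (i=3, c=4): slope 3, span 1
Factored form: p(x) = 4 ⊗ (x ⊕ (-3)) ⊗ (x ⊕ (-1)) ⊗ (x ⊕ 5)
Answer: roots = -3 (mult 1), -1 (mult 1), 5 (mult 1)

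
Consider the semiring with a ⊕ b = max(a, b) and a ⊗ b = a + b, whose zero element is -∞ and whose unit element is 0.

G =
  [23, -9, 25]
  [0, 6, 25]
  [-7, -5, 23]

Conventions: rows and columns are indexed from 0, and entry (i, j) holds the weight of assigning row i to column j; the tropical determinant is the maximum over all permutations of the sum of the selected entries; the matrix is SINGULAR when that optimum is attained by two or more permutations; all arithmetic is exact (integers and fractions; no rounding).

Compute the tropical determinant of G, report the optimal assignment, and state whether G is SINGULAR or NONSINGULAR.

σ = (0, 1, 2): 23 + 6 + 23 = 52
σ = (0, 2, 1): 23 + 25 + (-5) = 43
σ = (1, 0, 2): (-9) + 0 + 23 = 14
σ = (1, 2, 0): (-9) + 25 + (-7) = 9
σ = (2, 0, 1): 25 + 0 + (-5) = 20
σ = (2, 1, 0): 25 + 6 + (-7) = 24
Optimal value attained by: σ = (0, 1, 2).
Answer: det⊕(G) = 52; verdict: NONSINGULAR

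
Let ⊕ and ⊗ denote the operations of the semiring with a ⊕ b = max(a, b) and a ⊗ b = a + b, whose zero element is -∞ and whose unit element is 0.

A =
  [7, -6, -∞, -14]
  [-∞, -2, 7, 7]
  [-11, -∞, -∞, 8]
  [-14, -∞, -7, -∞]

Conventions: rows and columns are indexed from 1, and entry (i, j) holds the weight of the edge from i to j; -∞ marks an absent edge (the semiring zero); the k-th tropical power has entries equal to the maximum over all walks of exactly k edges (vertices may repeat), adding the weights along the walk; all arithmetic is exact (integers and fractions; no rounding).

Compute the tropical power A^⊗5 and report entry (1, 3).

A^⊗2:
  [14, 1, 1, 1]
  [-4, -4, 5, 15]
  [-4, -17, 1, -25]
  [-7, -20, -∞, 1]
A^⊗3:
  [21, 8, 8, 9]
  [3, -6, 8, 13]
  [3, -10, -10, 9]
  [0, -13, -6, -13]
A^⊗4:
  [28, 15, 15, 16]
  [10, -3, 6, 16]
  [10, -3, 2, -2]
  [7, -6, -6, 2]
A^⊗5:
  [35, 22, 22, 23]
  [17, 4, 9, 14]
  [17, 4, 4, 10]
  [14, 1, 1, 2]
Key observation: the optimum is the walk 1->1->1->1->2->3, with weight 7 + 7 + 7 + (-6) + 7 = 22.
Optimal value attained by: walk 1->1->1->1->2->3.
Answer: (A^⊗5)[1][3] = 22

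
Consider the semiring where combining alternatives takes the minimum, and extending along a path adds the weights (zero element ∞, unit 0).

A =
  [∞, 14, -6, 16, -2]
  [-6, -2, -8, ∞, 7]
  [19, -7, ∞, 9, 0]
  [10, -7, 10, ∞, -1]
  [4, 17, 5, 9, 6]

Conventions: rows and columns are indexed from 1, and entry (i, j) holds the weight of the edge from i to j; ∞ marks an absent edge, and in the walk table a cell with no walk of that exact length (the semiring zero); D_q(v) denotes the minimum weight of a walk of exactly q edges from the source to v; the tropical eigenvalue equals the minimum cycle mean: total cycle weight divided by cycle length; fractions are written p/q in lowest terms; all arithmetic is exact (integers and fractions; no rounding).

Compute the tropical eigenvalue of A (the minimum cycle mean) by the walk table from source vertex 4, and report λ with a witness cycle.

q=0: [∞, ∞, ∞, 0, ∞]
q=1: [10, -7, 10, ∞, -1]
q=2: [-13, -9, -15, 8, 0]
q=3: [-15, -22, -19, -6, -15]
q=4: [-28, -26, -30, -10, -19]
q=5: [-32, -37, -34, -21, -30]
Optimal cycle mean attained by: cycle 2->3->2, total (-8) + (-7), length 2.
Answer: λ = -15/2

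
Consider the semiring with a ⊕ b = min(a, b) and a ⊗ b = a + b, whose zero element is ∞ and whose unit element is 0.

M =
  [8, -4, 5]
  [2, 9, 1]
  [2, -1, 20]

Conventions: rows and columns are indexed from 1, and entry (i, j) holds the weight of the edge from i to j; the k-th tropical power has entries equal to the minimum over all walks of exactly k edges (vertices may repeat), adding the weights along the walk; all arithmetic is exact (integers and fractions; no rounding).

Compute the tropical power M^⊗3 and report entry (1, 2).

M^⊗2:
  [-2, 4, -3]
  [3, -2, 7]
  [1, -2, 0]
M^⊗3:
  [-1, -6, 3]
  [0, -1, -1]
  [0, -3, -1]
Key observation: the optimum is the walk 1->2->1->2, with weight (-4) + 2 + (-4) = -6.
Optimal value attained by: walk 1->2->1->2.
Answer: (M^⊗3)[1][2] = -6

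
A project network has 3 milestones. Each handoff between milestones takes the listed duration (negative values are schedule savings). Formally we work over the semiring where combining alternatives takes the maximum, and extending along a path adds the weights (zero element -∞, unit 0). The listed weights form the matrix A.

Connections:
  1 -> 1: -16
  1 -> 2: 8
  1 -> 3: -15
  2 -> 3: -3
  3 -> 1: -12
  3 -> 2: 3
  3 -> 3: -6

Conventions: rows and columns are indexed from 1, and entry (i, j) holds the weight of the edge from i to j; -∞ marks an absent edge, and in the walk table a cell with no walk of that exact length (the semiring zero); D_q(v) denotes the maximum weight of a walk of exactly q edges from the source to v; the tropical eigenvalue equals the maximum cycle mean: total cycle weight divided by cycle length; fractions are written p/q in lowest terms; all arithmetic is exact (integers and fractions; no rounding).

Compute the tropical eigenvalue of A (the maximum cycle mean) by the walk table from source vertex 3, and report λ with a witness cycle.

q=0: [-∞, -∞, 0]
q=1: [-12, 3, -6]
q=2: [-18, -3, 0]
q=3: [-12, 3, -6]
Optimal cycle mean attained by: cycle 2->3->2, total (-3) + 3, length 2.
Answer: λ = 0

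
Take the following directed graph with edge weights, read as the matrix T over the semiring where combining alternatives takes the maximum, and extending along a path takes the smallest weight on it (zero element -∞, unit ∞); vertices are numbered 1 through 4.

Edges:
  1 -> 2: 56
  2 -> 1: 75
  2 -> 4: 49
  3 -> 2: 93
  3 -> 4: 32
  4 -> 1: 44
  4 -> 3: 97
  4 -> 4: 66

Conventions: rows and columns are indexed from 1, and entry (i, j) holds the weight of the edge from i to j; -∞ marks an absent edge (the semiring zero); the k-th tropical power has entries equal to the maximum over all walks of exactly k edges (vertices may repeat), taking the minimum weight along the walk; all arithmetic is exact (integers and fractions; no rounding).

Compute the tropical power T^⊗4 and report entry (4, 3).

T^⊗2:
  [56, -∞, -∞, 49]
  [44, 56, 49, 49]
  [75, -∞, 32, 49]
  [44, 93, 66, 66]
T^⊗3:
  [44, 56, 49, 49]
  [56, 49, 49, 49]
  [44, 56, 49, 49]
  [75, 66, 66, 66]
T^⊗4:
  [56, 49, 49, 49]
  [49, 56, 49, 49]
  [56, 49, 49, 49]
  [66, 66, 66, 66]
Key observation: the optimum is the walk 4->4->4->4->3, with weight 66 min 66 min 66 min 97 = 66.
Optimal value attained by: walk 4->4->4->4->3.
Answer: (T^⊗4)[4][3] = 66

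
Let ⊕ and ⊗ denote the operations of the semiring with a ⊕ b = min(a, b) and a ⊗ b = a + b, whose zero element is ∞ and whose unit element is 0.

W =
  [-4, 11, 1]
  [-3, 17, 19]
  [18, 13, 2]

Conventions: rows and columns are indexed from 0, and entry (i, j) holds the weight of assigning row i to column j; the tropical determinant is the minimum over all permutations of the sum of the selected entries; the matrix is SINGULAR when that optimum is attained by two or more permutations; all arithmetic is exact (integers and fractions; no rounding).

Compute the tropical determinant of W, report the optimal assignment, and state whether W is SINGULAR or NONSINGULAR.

σ = (0, 1, 2): (-4) + 17 + 2 = 15
σ = (0, 2, 1): (-4) + 19 + 13 = 28
σ = (1, 0, 2): 11 + (-3) + 2 = 10
σ = (1, 2, 0): 11 + 19 + 18 = 48
σ = (2, 0, 1): 1 + (-3) + 13 = 11
σ = (2, 1, 0): 1 + 17 + 18 = 36
Optimal value attained by: σ = (1, 0, 2).
Answer: det⊕(W) = 10; verdict: NONSINGULAR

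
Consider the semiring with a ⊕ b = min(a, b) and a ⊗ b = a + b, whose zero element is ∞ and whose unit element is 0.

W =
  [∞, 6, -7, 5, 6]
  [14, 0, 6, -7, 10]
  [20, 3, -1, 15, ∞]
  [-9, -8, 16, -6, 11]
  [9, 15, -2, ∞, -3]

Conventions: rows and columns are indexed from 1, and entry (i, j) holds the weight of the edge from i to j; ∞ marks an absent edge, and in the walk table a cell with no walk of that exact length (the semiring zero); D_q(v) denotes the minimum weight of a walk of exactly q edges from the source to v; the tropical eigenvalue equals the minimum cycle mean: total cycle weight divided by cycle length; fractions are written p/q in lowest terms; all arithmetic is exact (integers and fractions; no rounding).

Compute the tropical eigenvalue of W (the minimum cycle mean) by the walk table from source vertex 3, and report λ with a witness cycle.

q=0: [∞, ∞, 0, ∞, ∞]
q=1: [20, 3, -1, 15, ∞]
q=2: [6, 2, -2, -4, 13]
q=3: [-13, -12, -3, -10, 7]
q=4: [-19, -18, -20, -19, -7]
q=5: [-28, -27, -26, -25, -13]
Optimal cycle mean attained by: cycle 2->4->2, total (-7) + (-8), length 2.
Answer: λ = -15/2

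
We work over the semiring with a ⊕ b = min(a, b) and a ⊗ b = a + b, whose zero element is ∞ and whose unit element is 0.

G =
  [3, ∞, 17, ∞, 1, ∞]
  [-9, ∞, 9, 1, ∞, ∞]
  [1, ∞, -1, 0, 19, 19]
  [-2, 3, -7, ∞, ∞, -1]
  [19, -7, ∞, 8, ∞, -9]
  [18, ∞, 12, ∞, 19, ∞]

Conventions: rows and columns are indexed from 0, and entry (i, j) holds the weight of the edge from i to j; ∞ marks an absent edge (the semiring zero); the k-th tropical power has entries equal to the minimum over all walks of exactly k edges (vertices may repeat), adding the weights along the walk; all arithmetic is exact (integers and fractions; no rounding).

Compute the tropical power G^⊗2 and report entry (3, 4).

G^⊗2:
  [6, -6, 16, 9, 4, -8]
  [-6, 4, -6, 9, -8, 0]
  [-2, 3, -7, -1, 2, -1]
  [-6, ∞, -8, -7, -1, 12]
  [-16, 11, 1, -6, 10, 7]
  [13, 12, 11, 12, 19, 10]
Key observation: the optimum is the walk 3->0->4, with weight (-2) + 1 = -1.
Optimal value attained by: walk 3->0->4.
Answer: (G^⊗2)[3][4] = -1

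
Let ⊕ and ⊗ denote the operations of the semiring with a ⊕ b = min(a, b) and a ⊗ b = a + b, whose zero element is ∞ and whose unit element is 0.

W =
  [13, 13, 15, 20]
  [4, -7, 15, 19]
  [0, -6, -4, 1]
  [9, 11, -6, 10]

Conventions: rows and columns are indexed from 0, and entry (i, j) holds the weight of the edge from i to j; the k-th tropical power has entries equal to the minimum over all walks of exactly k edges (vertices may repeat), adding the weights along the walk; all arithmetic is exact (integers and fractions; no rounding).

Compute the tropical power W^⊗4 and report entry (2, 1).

W^⊗2:
  [15, 6, 11, 16]
  [-3, -14, 8, 12]
  [-4, -13, -8, -3]
  [-6, -12, -10, -5]
W^⊗3:
  [10, -1, 7, 12]
  [-10, -21, 1, 5]
  [-9, -20, -12, -7]
  [-10, -19, -14, -9]
W^⊗4:
  [3, -8, 3, 8]
  [-17, -28, -6, -2]
  [-16, -27, -16, -11]
  [-15, -26, -18, -13]
Key observation: the optimum is the walk 2->1->1->1->1, with weight (-6) + (-7) + (-7) + (-7) = -27.
Optimal value attained by: walk 2->1->1->1->1.
Answer: (W^⊗4)[2][1] = -27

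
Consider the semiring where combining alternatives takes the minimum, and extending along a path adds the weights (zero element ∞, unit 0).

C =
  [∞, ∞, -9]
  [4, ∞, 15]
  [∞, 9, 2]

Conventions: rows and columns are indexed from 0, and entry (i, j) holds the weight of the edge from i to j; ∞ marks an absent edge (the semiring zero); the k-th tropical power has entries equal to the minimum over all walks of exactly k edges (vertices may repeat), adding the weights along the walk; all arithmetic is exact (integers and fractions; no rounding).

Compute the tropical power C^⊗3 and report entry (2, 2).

C^⊗2:
  [∞, 0, -7]
  [∞, 24, -5]
  [13, 11, 4]
C^⊗3:
  [4, 2, -5]
  [28, 4, -3]
  [15, 13, 4]
Key observation: the optimum is the walk 2->1->0->2, with weight 9 + 4 + (-9) = 4.
Optimal value attained by: walk 2->1->0->2.
Answer: (C^⊗3)[2][2] = 4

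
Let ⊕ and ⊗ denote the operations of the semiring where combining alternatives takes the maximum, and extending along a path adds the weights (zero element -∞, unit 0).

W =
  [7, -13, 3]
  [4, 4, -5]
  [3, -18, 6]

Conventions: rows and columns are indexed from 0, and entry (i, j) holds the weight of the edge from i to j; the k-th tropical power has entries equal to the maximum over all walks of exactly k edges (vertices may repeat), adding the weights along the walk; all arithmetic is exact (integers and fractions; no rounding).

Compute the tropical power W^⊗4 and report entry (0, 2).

W^⊗2:
  [14, -6, 10]
  [11, 8, 7]
  [10, -10, 12]
W^⊗3:
  [21, 1, 17]
  [18, 12, 14]
  [17, -3, 18]
W^⊗4:
  [28, 8, 24]
  [25, 16, 21]
  [24, 4, 24]
Key observation: the optimum is the walk 0->0->0->0->2, with weight 7 + 7 + 7 + 3 = 24.
Optimal value attained by: walk 0->0->0->0->2.
Answer: (W^⊗4)[0][2] = 24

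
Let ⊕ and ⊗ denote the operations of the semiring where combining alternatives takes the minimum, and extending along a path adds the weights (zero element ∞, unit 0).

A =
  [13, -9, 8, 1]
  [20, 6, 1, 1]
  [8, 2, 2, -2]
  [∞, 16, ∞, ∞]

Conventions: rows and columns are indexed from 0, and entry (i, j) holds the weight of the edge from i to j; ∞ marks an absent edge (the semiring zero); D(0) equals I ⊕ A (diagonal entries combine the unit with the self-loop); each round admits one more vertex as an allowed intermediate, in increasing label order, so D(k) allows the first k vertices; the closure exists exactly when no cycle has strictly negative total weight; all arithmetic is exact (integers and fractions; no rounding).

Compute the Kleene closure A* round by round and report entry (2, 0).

D(0):
  [0, -9, 8, 1]
  [20, 0, 1, 1]
  [8, 2, 0, -2]
  [∞, 16, ∞, 0]
D(1):
  [0, -9, 8, 1]
  [20, 0, 1, 1]
  [8, -1, 0, -2]
  [∞, 16, ∞, 0]
D(2):
  [0, -9, -8, -8]
  [20, 0, 1, 1]
  [8, -1, 0, -2]
  [36, 16, 17, 0]
D(3):
  [0, -9, -8, -10]
  [9, 0, 1, -1]
  [8, -1, 0, -2]
  [25, 16, 17, 0]
D(4):
  [0, -9, -8, -10]
  [9, 0, 1, -1]
  [8, -1, 0, -2]
  [25, 16, 17, 0]
Answer: A*[2][0] = 8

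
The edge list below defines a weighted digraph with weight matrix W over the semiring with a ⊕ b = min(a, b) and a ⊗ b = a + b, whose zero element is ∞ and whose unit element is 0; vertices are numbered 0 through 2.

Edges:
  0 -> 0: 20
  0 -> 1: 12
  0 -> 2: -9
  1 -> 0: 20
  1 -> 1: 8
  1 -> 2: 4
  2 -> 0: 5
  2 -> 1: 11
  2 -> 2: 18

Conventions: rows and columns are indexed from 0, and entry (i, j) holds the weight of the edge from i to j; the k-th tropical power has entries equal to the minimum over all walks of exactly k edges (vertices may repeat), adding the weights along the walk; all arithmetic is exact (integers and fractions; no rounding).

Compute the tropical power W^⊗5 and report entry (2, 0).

W^⊗2:
  [-4, 2, 9]
  [9, 15, 11]
  [23, 17, -4]
W^⊗3:
  [14, 8, -13]
  [16, 21, 0]
  [1, 7, 14]
W^⊗4:
  [-8, -2, 5]
  [5, 11, 7]
  [19, 13, -8]
W^⊗5:
  [10, 4, -17]
  [12, 17, -4]
  [-3, 3, 10]
Key observation: the optimum is the walk 2->0->2->0->2->0, with weight 5 + (-9) + 5 + (-9) + 5 = -3.
Optimal value attained by: walk 2->0->2->0->2->0.
Answer: (W^⊗5)[2][0] = -3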